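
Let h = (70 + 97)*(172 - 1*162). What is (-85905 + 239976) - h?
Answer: 152401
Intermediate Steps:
h = 1670 (h = 167*(172 - 162) = 167*10 = 1670)
(-85905 + 239976) - h = (-85905 + 239976) - 1*1670 = 154071 - 1670 = 152401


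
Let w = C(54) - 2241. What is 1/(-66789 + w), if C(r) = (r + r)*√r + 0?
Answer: -3835/264695058 - √6/14705281 ≈ -1.4655e-5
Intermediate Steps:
C(r) = 2*r^(3/2) (C(r) = (2*r)*√r + 0 = 2*r^(3/2) + 0 = 2*r^(3/2))
w = -2241 + 324*√6 (w = 2*54^(3/2) - 2241 = 2*(162*√6) - 2241 = 324*√6 - 2241 = -2241 + 324*√6 ≈ -1447.4)
1/(-66789 + w) = 1/(-66789 + (-2241 + 324*√6)) = 1/(-69030 + 324*√6)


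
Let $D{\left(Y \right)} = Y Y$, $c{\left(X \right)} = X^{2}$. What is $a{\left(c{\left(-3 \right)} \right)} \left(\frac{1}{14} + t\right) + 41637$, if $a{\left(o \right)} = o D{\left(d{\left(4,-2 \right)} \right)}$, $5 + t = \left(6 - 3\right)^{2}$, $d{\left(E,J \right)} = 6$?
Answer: $\frac{300693}{7} \approx 42956.0$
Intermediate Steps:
$D{\left(Y \right)} = Y^{2}$
$t = 4$ ($t = -5 + \left(6 - 3\right)^{2} = -5 + 3^{2} = -5 + 9 = 4$)
$a{\left(o \right)} = 36 o$ ($a{\left(o \right)} = o 6^{2} = o 36 = 36 o$)
$a{\left(c{\left(-3 \right)} \right)} \left(\frac{1}{14} + t\right) + 41637 = 36 \left(-3\right)^{2} \left(\frac{1}{14} + 4\right) + 41637 = 36 \cdot 9 \left(\frac{1}{14} + 4\right) + 41637 = 324 \cdot \frac{57}{14} + 41637 = \frac{9234}{7} + 41637 = \frac{300693}{7}$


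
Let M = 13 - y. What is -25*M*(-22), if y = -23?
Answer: 19800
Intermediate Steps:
M = 36 (M = 13 - 1*(-23) = 13 + 23 = 36)
-25*M*(-22) = -25*36*(-22) = -900*(-22) = 19800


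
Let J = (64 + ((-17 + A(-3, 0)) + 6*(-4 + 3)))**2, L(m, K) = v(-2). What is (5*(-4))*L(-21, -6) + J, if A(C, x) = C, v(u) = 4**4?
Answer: -3676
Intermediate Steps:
v(u) = 256
L(m, K) = 256
J = 1444 (J = (64 + ((-17 - 3) + 6*(-4 + 3)))**2 = (64 + (-20 + 6*(-1)))**2 = (64 + (-20 - 6))**2 = (64 - 26)**2 = 38**2 = 1444)
(5*(-4))*L(-21, -6) + J = (5*(-4))*256 + 1444 = -20*256 + 1444 = -5120 + 1444 = -3676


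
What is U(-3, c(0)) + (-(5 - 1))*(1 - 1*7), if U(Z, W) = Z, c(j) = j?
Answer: 21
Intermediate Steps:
U(-3, c(0)) + (-(5 - 1))*(1 - 1*7) = -3 + (-(5 - 1))*(1 - 1*7) = -3 + (-1*4)*(1 - 7) = -3 - 4*(-6) = -3 + 24 = 21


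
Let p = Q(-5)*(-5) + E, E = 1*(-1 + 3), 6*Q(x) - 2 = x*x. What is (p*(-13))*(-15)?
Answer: -7995/2 ≈ -3997.5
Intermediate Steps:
Q(x) = 1/3 + x**2/6 (Q(x) = 1/3 + (x*x)/6 = 1/3 + x**2/6)
E = 2 (E = 1*2 = 2)
p = -41/2 (p = (1/3 + (1/6)*(-5)**2)*(-5) + 2 = (1/3 + (1/6)*25)*(-5) + 2 = (1/3 + 25/6)*(-5) + 2 = (9/2)*(-5) + 2 = -45/2 + 2 = -41/2 ≈ -20.500)
(p*(-13))*(-15) = -41/2*(-13)*(-15) = (533/2)*(-15) = -7995/2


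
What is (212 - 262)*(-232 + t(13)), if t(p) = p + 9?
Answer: 10500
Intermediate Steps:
t(p) = 9 + p
(212 - 262)*(-232 + t(13)) = (212 - 262)*(-232 + (9 + 13)) = -50*(-232 + 22) = -50*(-210) = 10500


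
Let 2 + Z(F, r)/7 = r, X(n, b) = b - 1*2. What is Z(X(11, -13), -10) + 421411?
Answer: 421327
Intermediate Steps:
X(n, b) = -2 + b (X(n, b) = b - 2 = -2 + b)
Z(F, r) = -14 + 7*r
Z(X(11, -13), -10) + 421411 = (-14 + 7*(-10)) + 421411 = (-14 - 70) + 421411 = -84 + 421411 = 421327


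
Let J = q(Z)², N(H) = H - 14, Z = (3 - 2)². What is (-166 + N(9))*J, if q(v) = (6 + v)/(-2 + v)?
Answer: -8379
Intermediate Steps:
Z = 1 (Z = 1² = 1)
N(H) = -14 + H
q(v) = (6 + v)/(-2 + v)
J = 49 (J = ((6 + 1)/(-2 + 1))² = (7/(-1))² = (-1*7)² = (-7)² = 49)
(-166 + N(9))*J = (-166 + (-14 + 9))*49 = (-166 - 5)*49 = -171*49 = -8379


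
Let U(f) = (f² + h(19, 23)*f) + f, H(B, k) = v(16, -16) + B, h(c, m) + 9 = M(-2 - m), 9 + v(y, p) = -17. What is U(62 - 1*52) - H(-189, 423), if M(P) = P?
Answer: -15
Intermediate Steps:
v(y, p) = -26 (v(y, p) = -9 - 17 = -26)
h(c, m) = -11 - m (h(c, m) = -9 + (-2 - m) = -11 - m)
H(B, k) = -26 + B
U(f) = f² - 33*f (U(f) = (f² + (-11 - 1*23)*f) + f = (f² + (-11 - 23)*f) + f = (f² - 34*f) + f = f² - 33*f)
U(62 - 1*52) - H(-189, 423) = (62 - 1*52)*(-33 + (62 - 1*52)) - (-26 - 189) = (62 - 52)*(-33 + (62 - 52)) - 1*(-215) = 10*(-33 + 10) + 215 = 10*(-23) + 215 = -230 + 215 = -15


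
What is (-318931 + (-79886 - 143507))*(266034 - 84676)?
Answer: -98354795992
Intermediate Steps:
(-318931 + (-79886 - 143507))*(266034 - 84676) = (-318931 - 223393)*181358 = -542324*181358 = -98354795992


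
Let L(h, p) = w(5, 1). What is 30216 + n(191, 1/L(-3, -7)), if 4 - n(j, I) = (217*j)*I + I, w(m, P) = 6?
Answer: 23312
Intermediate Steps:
L(h, p) = 6
n(j, I) = 4 - I - 217*I*j (n(j, I) = 4 - ((217*j)*I + I) = 4 - (217*I*j + I) = 4 - (I + 217*I*j) = 4 + (-I - 217*I*j) = 4 - I - 217*I*j)
30216 + n(191, 1/L(-3, -7)) = 30216 + (4 - 1/6 - 217*191/6) = 30216 + (4 - 1*1/6 - 217*1/6*191) = 30216 + (4 - 1/6 - 41447/6) = 30216 - 6904 = 23312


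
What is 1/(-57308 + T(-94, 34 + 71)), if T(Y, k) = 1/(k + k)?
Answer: -210/12034679 ≈ -1.7450e-5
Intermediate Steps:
T(Y, k) = 1/(2*k)
1/(-57308 + T(-94, 34 + 71)) = 1/(-57308 + 1/(2*(34 + 71))) = 1/(-57308 + (½)/105) = 1/(-57308 + (½)*(1/105)) = 1/(-57308 + 1/210) = 1/(-12034679/210) = -210/12034679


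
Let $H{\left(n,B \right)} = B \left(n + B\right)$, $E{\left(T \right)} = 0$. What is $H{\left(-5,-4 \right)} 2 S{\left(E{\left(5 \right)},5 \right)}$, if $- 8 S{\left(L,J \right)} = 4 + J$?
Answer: $-81$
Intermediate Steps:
$S{\left(L,J \right)} = - \frac{1}{2} - \frac{J}{8}$ ($S{\left(L,J \right)} = - \frac{4 + J}{8} = - \frac{1}{2} - \frac{J}{8}$)
$H{\left(n,B \right)} = B \left(B + n\right)$
$H{\left(-5,-4 \right)} 2 S{\left(E{\left(5 \right)},5 \right)} = - 4 \left(-4 - 5\right) 2 \left(- \frac{1}{2} - \frac{5}{8}\right) = \left(-4\right) \left(-9\right) 2 \left(- \frac{1}{2} - \frac{5}{8}\right) = 36 \cdot 2 \left(- \frac{9}{8}\right) = 72 \left(- \frac{9}{8}\right) = -81$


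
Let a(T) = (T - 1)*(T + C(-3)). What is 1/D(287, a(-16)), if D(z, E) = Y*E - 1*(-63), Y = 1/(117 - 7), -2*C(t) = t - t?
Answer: 55/3601 ≈ 0.015274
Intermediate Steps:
C(t) = 0 (C(t) = -(t - t)/2 = -½*0 = 0)
Y = 1/110 ≈ 0.0090909
a(T) = T*(-1 + T) (a(T) = (T - 1)*(T + 0) = (-1 + T)*T = T*(-1 + T))
D(z, E) = 63 + E/110 (D(z, E) = E/110 - 1*(-63) = E/110 + 63 = 63 + E/110)
1/D(287, a(-16)) = 1/(63 + (-16*(-1 - 16))/110) = 1/(63 + (-16*(-17))/110) = 1/(63 + (1/110)*272) = 1/(63 + 136/55) = 1/(3601/55) = 55/3601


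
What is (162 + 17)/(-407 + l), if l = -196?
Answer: -179/603 ≈ -0.29685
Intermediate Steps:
(162 + 17)/(-407 + l) = (162 + 17)/(-407 - 196) = 179/(-603) = 179*(-1/603) = -179/603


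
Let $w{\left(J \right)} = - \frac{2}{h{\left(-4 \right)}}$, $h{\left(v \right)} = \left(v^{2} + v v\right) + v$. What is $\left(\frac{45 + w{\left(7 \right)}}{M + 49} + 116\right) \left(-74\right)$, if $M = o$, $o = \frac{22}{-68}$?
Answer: $- \frac{100236922}{11585} \approx -8652.3$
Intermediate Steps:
$h{\left(v \right)} = v + 2 v^{2}$ ($h{\left(v \right)} = \left(v^{2} + v^{2}\right) + v = 2 v^{2} + v = v + 2 v^{2}$)
$o = - \frac{11}{34}$ ($o = 22 \left(- \frac{1}{68}\right) = - \frac{11}{34} \approx -0.32353$)
$M = - \frac{11}{34} \approx -0.32353$
$w{\left(J \right)} = - \frac{1}{14}$ ($w{\left(J \right)} = - \frac{2}{\left(-4\right) \left(1 + 2 \left(-4\right)\right)} = - \frac{2}{\left(-4\right) \left(1 - 8\right)} = - \frac{2}{\left(-4\right) \left(-7\right)} = - \frac{2}{28} = \left(-2\right) \frac{1}{28} = - \frac{1}{14}$)
$\left(\frac{45 + w{\left(7 \right)}}{M + 49} + 116\right) \left(-74\right) = \left(\frac{45 - \frac{1}{14}}{- \frac{11}{34} + 49} + 116\right) \left(-74\right) = \left(\frac{629}{14 \cdot \frac{1655}{34}} + 116\right) \left(-74\right) = \left(\frac{629}{14} \cdot \frac{34}{1655} + 116\right) \left(-74\right) = \left(\frac{10693}{11585} + 116\right) \left(-74\right) = \frac{1354553}{11585} \left(-74\right) = - \frac{100236922}{11585}$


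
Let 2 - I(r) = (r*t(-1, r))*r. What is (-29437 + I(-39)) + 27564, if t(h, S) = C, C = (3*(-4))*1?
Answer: 16381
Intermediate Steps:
C = -12 (C = -12*1 = -12)
t(h, S) = -12
I(r) = 2 + 12*r² (I(r) = 2 - r*(-12)*r = 2 - (-12*r)*r = 2 - (-12)*r² = 2 + 12*r²)
(-29437 + I(-39)) + 27564 = (-29437 + (2 + 12*(-39)²)) + 27564 = (-29437 + (2 + 12*1521)) + 27564 = (-29437 + (2 + 18252)) + 27564 = (-29437 + 18254) + 27564 = -11183 + 27564 = 16381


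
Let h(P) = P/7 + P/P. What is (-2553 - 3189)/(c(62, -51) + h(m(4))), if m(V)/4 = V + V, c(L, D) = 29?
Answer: -1827/11 ≈ -166.09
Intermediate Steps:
m(V) = 8*V (m(V) = 4*(V + V) = 4*(2*V) = 8*V)
h(P) = 1 + P/7 (h(P) = P*(1/7) + 1 = P/7 + 1 = 1 + P/7)
(-2553 - 3189)/(c(62, -51) + h(m(4))) = (-2553 - 3189)/(29 + (1 + (8*4)/7)) = -5742/(29 + (1 + (1/7)*32)) = -5742/(29 + (1 + 32/7)) = -5742/(29 + 39/7) = -5742/242/7 = -5742*7/242 = -1827/11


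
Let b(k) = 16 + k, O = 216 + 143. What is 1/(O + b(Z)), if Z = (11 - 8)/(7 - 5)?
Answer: 2/753 ≈ 0.0026560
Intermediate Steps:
Z = 3/2 ≈ 1.5000
O = 359
1/(O + b(Z)) = 1/(359 + (16 + 3/2)) = 1/(359 + 35/2) = 1/(753/2) = 2/753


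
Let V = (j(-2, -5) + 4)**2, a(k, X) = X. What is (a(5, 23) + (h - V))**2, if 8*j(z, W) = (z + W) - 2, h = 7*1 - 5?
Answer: 1147041/4096 ≈ 280.04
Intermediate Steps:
h = 2 (h = 7 - 5 = 2)
j(z, W) = -1/4 + W/8 + z/8 (j(z, W) = ((z + W) - 2)/8 = ((W + z) - 2)/8 = (-2 + W + z)/8 = -1/4 + W/8 + z/8)
V = 529/64 (V = ((-1/4 + (1/8)*(-5) + (1/8)*(-2)) + 4)**2 = ((-1/4 - 5/8 - 1/4) + 4)**2 = (-9/8 + 4)**2 = (23/8)**2 = 529/64 ≈ 8.2656)
(a(5, 23) + (h - V))**2 = (23 + (2 - 1*529/64))**2 = (23 + (2 - 529/64))**2 = (23 - 401/64)**2 = (1071/64)**2 = 1147041/4096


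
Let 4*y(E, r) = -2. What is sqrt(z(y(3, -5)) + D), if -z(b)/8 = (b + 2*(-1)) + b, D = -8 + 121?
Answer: sqrt(137) ≈ 11.705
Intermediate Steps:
y(E, r) = -1/2 (y(E, r) = (1/4)*(-2) = -1/2)
D = 113
z(b) = 16 - 16*b (z(b) = -8*((b + 2*(-1)) + b) = -8*((b - 2) + b) = -8*((-2 + b) + b) = -8*(-2 + 2*b) = 16 - 16*b)
sqrt(z(y(3, -5)) + D) = sqrt((16 - 16*(-1/2)) + 113) = sqrt((16 + 8) + 113) = sqrt(24 + 113) = sqrt(137)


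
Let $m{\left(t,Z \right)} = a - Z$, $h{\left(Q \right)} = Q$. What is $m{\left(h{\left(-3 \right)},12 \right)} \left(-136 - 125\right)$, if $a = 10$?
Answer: $522$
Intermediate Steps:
$m{\left(t,Z \right)} = 10 - Z$
$m{\left(h{\left(-3 \right)},12 \right)} \left(-136 - 125\right) = \left(10 - 12\right) \left(-136 - 125\right) = \left(10 - 12\right) \left(-261\right) = \left(-2\right) \left(-261\right) = 522$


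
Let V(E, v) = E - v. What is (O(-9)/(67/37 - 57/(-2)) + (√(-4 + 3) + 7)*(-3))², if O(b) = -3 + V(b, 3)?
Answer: 2279213928/5031049 + 289278*I/2243 ≈ 453.03 + 128.97*I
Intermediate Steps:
O(b) = -6 + b (O(b) = -3 + (b - 1*3) = -3 + (b - 3) = -3 + (-3 + b) = -6 + b)
(O(-9)/(67/37 - 57/(-2)) + (√(-4 + 3) + 7)*(-3))² = ((-6 - 9)/(67/37 - 57/(-2)) + (√(-4 + 3) + 7)*(-3))² = (-15/(67*(1/37) - 57*(-½)) + (√(-1) + 7)*(-3))² = (-15/(67/37 + 57/2) + (I + 7)*(-3))² = (-15/2243/74 + (7 + I)*(-3))² = (-15*74/2243 + (-21 - 3*I))² = (-1110/2243 + (-21 - 3*I))² = (-48213/2243 - 3*I)²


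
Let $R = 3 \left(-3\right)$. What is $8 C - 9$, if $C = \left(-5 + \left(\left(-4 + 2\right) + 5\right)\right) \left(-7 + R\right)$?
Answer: $247$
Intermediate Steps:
$R = -9$
$C = 32$ ($C = \left(-5 + \left(\left(-4 + 2\right) + 5\right)\right) \left(-7 - 9\right) = \left(-5 + \left(-2 + 5\right)\right) \left(-16\right) = \left(-5 + 3\right) \left(-16\right) = \left(-2\right) \left(-16\right) = 32$)
$8 C - 9 = 8 \cdot 32 - 9 = 256 - 9 = 247$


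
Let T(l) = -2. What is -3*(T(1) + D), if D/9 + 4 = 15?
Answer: -291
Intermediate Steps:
D = 99 (D = -36 + 9*15 = -36 + 135 = 99)
-3*(T(1) + D) = -3*(-2 + 99) = -3*97 = -291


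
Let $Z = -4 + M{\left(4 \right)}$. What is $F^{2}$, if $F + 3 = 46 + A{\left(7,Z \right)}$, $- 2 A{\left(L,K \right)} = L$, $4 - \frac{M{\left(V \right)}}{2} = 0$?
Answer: $\frac{6241}{4} \approx 1560.3$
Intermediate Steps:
$M{\left(V \right)} = 8$ ($M{\left(V \right)} = 8 - 0 = 8 + 0 = 8$)
$Z = 4$ ($Z = -4 + 8 = 4$)
$A{\left(L,K \right)} = - \frac{L}{2}$
$F = \frac{79}{2}$ ($F = -3 + \left(46 - \frac{7}{2}\right) = -3 + \frac{85}{2} = \frac{79}{2} \approx 39.5$)
$F^{2} = \left(\frac{79}{2}\right)^{2} = \frac{6241}{4}$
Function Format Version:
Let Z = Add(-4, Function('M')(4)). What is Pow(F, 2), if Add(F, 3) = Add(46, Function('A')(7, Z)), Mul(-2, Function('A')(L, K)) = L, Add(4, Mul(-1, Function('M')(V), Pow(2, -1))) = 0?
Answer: Rational(6241, 4) ≈ 1560.3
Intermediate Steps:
Function('M')(V) = 8 (Function('M')(V) = Add(8, Mul(-2, 0)) = Add(8, 0) = 8)
Z = 4 (Z = Add(-4, 8) = 4)
Function('A')(L, K) = Mul(Rational(-1, 2), L)
F = Rational(79, 2) (F = Add(-3, Add(46, Mul(Rational(-1, 2), 7))) = Add(-3, Add(46, Rational(-7, 2))) = Add(-3, Rational(85, 2)) = Rational(79, 2) ≈ 39.500)
Pow(F, 2) = Pow(Rational(79, 2), 2) = Rational(6241, 4)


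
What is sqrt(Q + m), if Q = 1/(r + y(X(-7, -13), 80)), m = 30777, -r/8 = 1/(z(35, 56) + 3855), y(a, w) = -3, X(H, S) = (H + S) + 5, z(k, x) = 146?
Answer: sqrt(4439968796006)/12011 ≈ 175.43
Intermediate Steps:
X(H, S) = 5 + H + S
r = -8/4001 (r = -8/(146 + 3855) = -8/4001 ≈ -0.0019995)
Q = -4001/12011 (Q = 1/(-8/4001 - 3) = 1/(-12011/4001) = -4001/12011 ≈ -0.33311)
sqrt(Q + m) = sqrt(-4001/12011 + 30777) = sqrt(369658546/12011) = sqrt(4439968796006)/12011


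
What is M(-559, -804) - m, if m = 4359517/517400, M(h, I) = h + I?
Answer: -709575717/517400 ≈ -1371.4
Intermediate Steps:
M(h, I) = I + h
m = 4359517/517400 (m = 4359517*(1/517400) = 4359517/517400 ≈ 8.4258)
M(-559, -804) - m = (-804 - 559) - 1*4359517/517400 = -1363 - 4359517/517400 = -709575717/517400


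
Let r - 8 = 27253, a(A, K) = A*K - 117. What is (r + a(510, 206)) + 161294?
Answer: 293498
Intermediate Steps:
a(A, K) = -117 + A*K
r = 27261 (r = 8 + 27253 = 27261)
(r + a(510, 206)) + 161294 = (27261 + (-117 + 510*206)) + 161294 = (27261 + (-117 + 105060)) + 161294 = (27261 + 104943) + 161294 = 132204 + 161294 = 293498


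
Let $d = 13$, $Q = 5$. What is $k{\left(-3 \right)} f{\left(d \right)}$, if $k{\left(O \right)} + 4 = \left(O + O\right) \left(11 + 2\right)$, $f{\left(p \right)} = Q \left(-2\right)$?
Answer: $820$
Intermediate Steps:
$f{\left(p \right)} = -10$ ($f{\left(p \right)} = 5 \left(-2\right) = -10$)
$k{\left(O \right)} = -4 + 26 O$ ($k{\left(O \right)} = -4 + \left(O + O\right) \left(11 + 2\right) = -4 + 2 O 13 = -4 + 26 O$)
$k{\left(-3 \right)} f{\left(d \right)} = \left(-4 + 26 \left(-3\right)\right) \left(-10\right) = \left(-4 - 78\right) \left(-10\right) = \left(-82\right) \left(-10\right) = 820$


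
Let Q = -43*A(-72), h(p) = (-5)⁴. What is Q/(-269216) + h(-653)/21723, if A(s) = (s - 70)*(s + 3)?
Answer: 4660232011/2924089584 ≈ 1.5937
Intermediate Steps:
h(p) = 625
A(s) = (-70 + s)*(3 + s)
Q = -421314 (Q = -43*(-210 + (-72)² - 67*(-72)) = -43*(-210 + 5184 + 4824) = -43*9798 = -421314)
Q/(-269216) + h(-653)/21723 = -421314/(-269216) + 625/21723 = -421314*(-1/269216) + 625*(1/21723) = 210657/134608 + 625/21723 = 4660232011/2924089584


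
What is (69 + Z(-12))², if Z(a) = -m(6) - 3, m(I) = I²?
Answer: 900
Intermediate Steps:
Z(a) = -39 (Z(a) = -1*6² - 3 = -1*36 - 3 = -36 - 3 = -39)
(69 + Z(-12))² = (69 - 39)² = 30² = 900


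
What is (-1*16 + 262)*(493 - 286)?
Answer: 50922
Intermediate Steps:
(-1*16 + 262)*(493 - 286) = (-16 + 262)*207 = 246*207 = 50922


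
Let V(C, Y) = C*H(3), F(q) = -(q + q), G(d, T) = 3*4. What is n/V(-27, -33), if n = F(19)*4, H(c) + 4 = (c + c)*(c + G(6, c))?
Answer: 76/1161 ≈ 0.065461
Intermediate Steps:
G(d, T) = 12
H(c) = -4 + 2*c*(12 + c) (H(c) = -4 + (c + c)*(c + 12) = -4 + (2*c)*(12 + c) = -4 + 2*c*(12 + c))
F(q) = -2*q
V(C, Y) = 86*C (V(C, Y) = C*(-4 + 2*3² + 24*3) = C*(-4 + 2*9 + 72) = C*(-4 + 18 + 72) = C*86 = 86*C)
n = -152 (n = -2*19*4 = -38*4 = -152)
n/V(-27, -33) = -152/(86*(-27)) = -152/(-2322) = -152*(-1/2322) = 76/1161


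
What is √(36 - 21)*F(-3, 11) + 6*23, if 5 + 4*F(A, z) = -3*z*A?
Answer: 138 + 47*√15/2 ≈ 229.02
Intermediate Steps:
F(A, z) = -5/4 - 3*A*z/4 (F(A, z) = -5/4 + (-3*z*A)/4 = -5/4 + (-3*A*z)/4 = -5/4 - 3*A*z/4)
√(36 - 21)*F(-3, 11) + 6*23 = √(36 - 21)*(-5/4 - ¾*(-3)*11) + 6*23 = √15*(-5/4 + 99/4) + 138 = √15*(47/2) + 138 = 47*√15/2 + 138 = 138 + 47*√15/2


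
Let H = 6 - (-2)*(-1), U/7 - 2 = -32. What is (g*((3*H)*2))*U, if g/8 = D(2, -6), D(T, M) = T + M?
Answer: 161280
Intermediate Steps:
U = -210 (U = 14 + 7*(-32) = 14 - 224 = -210)
D(T, M) = M + T
g = -32 (g = 8*(-6 + 2) = 8*(-4) = -32)
H = 4 (H = 6 - 1*2 = 6 - 2 = 4)
(g*((3*H)*2))*U = -32*3*4*2*(-210) = -384*2*(-210) = -32*24*(-210) = -768*(-210) = 161280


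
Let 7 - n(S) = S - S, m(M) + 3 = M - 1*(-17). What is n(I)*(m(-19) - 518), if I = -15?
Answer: -3661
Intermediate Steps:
m(M) = 14 + M (m(M) = -3 + (M - 1*(-17)) = -3 + (M + 17) = -3 + (17 + M) = 14 + M)
n(S) = 7 (n(S) = 7 - (S - S) = 7 - 1*0 = 7 + 0 = 7)
n(I)*(m(-19) - 518) = 7*((14 - 19) - 518) = 7*(-5 - 518) = 7*(-523) = -3661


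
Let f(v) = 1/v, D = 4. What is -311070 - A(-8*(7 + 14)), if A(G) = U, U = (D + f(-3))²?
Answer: -2799751/9 ≈ -3.1108e+5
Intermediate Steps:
U = 121/9 (U = (4 + 1/(-3))² = (4 - ⅓)² = (11/3)² = 121/9 ≈ 13.444)
A(G) = 121/9
-311070 - A(-8*(7 + 14)) = -311070 - 1*121/9 = -311070 - 121/9 = -2799751/9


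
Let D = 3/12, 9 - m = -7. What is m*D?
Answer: 4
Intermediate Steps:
m = 16 (m = 9 - 1*(-7) = 9 + 7 = 16)
D = 1/4 (D = 3*(1/12) = 1/4 ≈ 0.25000)
m*D = 16*(1/4) = 4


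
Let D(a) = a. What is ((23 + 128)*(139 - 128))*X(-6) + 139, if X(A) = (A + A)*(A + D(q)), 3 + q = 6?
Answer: 59935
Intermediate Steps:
q = 3 (q = -3 + 6 = 3)
X(A) = 2*A*(3 + A) (X(A) = (A + A)*(A + 3) = (2*A)*(3 + A) = 2*A*(3 + A))
((23 + 128)*(139 - 128))*X(-6) + 139 = ((23 + 128)*(139 - 128))*(2*(-6)*(3 - 6)) + 139 = (151*11)*(2*(-6)*(-3)) + 139 = 1661*36 + 139 = 59796 + 139 = 59935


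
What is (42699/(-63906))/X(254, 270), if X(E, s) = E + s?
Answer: -14233/11162248 ≈ -0.0012751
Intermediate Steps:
(42699/(-63906))/X(254, 270) = (42699/(-63906))/(254 + 270) = (42699*(-1/63906))/524 = -14233/21302*1/524 = -14233/11162248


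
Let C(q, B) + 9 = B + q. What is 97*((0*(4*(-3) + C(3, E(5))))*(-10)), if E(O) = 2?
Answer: 0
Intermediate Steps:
C(q, B) = -9 + B + q (C(q, B) = -9 + (B + q) = -9 + B + q)
97*((0*(4*(-3) + C(3, E(5))))*(-10)) = 97*((0*(4*(-3) + (-9 + 2 + 3)))*(-10)) = 97*((0*(-12 - 4))*(-10)) = 97*((0*(-16))*(-10)) = 97*(0*(-10)) = 97*0 = 0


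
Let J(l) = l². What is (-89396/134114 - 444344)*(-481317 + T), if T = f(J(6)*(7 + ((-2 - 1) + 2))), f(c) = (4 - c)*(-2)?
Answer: 14328889950213258/67057 ≈ 2.1368e+11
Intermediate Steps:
f(c) = -8 + 2*c
T = 424 (T = -8 + 2*(6²*(7 + ((-2 - 1) + 2))) = -8 + 2*(36*(7 + (-3 + 2))) = -8 + 2*(36*(7 - 1)) = -8 + 2*(36*6) = -8 + 2*216 = -8 + 432 = 424)
(-89396/134114 - 444344)*(-481317 + T) = (-89396/134114 - 444344)*(-481317 + 424) = (-89396*1/134114 - 444344)*(-480893) = (-44698/67057 - 444344)*(-480893) = -29796420306/67057*(-480893) = 14328889950213258/67057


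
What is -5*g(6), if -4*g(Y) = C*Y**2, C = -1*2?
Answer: -90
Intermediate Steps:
C = -2
g(Y) = Y**2/2 (g(Y) = -(-1)*Y**2/2 = Y**2/2)
-5*g(6) = -5*6**2/2 = -5*36/2 = -5*18 = -90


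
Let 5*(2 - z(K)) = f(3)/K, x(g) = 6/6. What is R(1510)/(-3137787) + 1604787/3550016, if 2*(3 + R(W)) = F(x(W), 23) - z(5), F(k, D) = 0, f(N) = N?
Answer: 125887344335801/278479851364800 ≈ 0.45205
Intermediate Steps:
x(g) = 1 (x(g) = 6*(⅙) = 1)
z(K) = 2 - 3/(5*K)
R(W) = -197/50 (R(W) = -3 + (0 - (2 - ⅗/5))/2 = -3 + (0 - (2 - ⅗*⅕))/2 = -3 + (0 - (2 - 3/25))/2 = -3 + (0 - 1*47/25)/2 = -3 + (0 - 47/25)/2 = -3 + (½)*(-47/25) = -3 - 47/50 = -197/50)
R(1510)/(-3137787) + 1604787/3550016 = -197/50/(-3137787) + 1604787/3550016 = -197/50*(-1/3137787) + 1604787*(1/3550016) = 197/156889350 + 1604787/3550016 = 125887344335801/278479851364800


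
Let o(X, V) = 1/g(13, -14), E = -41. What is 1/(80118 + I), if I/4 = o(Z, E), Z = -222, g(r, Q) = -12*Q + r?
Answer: 181/14501362 ≈ 1.2482e-5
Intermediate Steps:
g(r, Q) = r - 12*Q
o(X, V) = 1/181 (o(X, V) = 1/(13 - 12*(-14)) = 1/(13 + 168) = 1/181)
I = 4/181 (I = 4*(1/181) = 4/181 ≈ 0.022099)
1/(80118 + I) = 1/(80118 + 4/181) = 1/(14501362/181) = 181/14501362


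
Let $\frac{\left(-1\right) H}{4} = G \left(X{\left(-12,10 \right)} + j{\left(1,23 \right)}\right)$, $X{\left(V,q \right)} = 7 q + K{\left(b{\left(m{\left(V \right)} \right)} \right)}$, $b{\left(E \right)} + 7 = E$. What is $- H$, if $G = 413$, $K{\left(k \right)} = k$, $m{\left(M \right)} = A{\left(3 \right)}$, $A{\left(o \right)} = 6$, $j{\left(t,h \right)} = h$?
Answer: $151984$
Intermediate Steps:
$m{\left(M \right)} = 6$
$b{\left(E \right)} = -7 + E$
$X{\left(V,q \right)} = -1 + 7 q$ ($X{\left(V,q \right)} = 7 q + \left(-7 + 6\right) = 7 q - 1 = -1 + 7 q$)
$H = -151984$ ($H = - 4 \cdot 413 \left(\left(-1 + 7 \cdot 10\right) + 23\right) = - 4 \cdot 413 \left(\left(-1 + 70\right) + 23\right) = - 4 \cdot 413 \left(69 + 23\right) = - 4 \cdot 413 \cdot 92 = \left(-4\right) 37996 = -151984$)
$- H = \left(-1\right) \left(-151984\right) = 151984$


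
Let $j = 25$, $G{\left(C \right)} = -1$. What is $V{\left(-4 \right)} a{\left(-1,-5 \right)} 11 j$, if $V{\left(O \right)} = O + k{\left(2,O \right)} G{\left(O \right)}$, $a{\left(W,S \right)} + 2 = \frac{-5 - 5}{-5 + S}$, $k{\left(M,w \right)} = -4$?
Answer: $0$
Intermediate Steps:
$a{\left(W,S \right)} = -2 - \frac{10}{-5 + S}$ ($a{\left(W,S \right)} = -2 + \frac{-5 - 5}{-5 + S} = -2 - \frac{10}{-5 + S}$)
$V{\left(O \right)} = 4 + O$ ($V{\left(O \right)} = O - -4 = O + 4 = 4 + O$)
$V{\left(-4 \right)} a{\left(-1,-5 \right)} 11 j = \left(4 - 4\right) \left(-2\right) \left(-5\right) \frac{1}{-5 - 5} \cdot 11 \cdot 25 = 0 \left(-2\right) \left(-5\right) \frac{1}{-10} \cdot 11 \cdot 25 = 0 \left(-2\right) \left(-5\right) \left(- \frac{1}{10}\right) 11 \cdot 25 = 0 \left(-1\right) 11 \cdot 25 = 0 \left(\left(-11\right) 25\right) = 0 \left(-275\right) = 0$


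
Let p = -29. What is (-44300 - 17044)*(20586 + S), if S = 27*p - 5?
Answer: -1214488512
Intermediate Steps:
S = -788 (S = 27*(-29) - 5 = -783 - 5 = -788)
(-44300 - 17044)*(20586 + S) = (-44300 - 17044)*(20586 - 788) = -61344*19798 = -1214488512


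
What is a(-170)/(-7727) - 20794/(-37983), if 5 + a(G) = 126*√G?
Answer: 160865153/293494641 - 126*I*√170/7727 ≈ 0.5481 - 0.21261*I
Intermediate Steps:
a(G) = -5 + 126*√G
a(-170)/(-7727) - 20794/(-37983) = (-5 + 126*√(-170))/(-7727) - 20794/(-37983) = (-5 + 126*(I*√170))*(-1/7727) - 20794*(-1/37983) = (-5 + 126*I*√170)*(-1/7727) + 20794/37983 = (5/7727 - 126*I*√170/7727) + 20794/37983 = 160865153/293494641 - 126*I*√170/7727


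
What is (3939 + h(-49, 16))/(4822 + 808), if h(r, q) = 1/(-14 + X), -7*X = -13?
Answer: 167404/239275 ≈ 0.69963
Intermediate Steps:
X = 13/7 (X = -⅐*(-13) = 13/7 ≈ 1.8571)
h(r, q) = -7/85 (h(r, q) = 1/(-14 + 13/7) = 1/(-85/7) = -7/85)
(3939 + h(-49, 16))/(4822 + 808) = (3939 - 7/85)/(4822 + 808) = (334808/85)/5630 = (334808/85)*(1/5630) = 167404/239275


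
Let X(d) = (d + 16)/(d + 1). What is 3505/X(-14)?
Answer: -45565/2 ≈ -22783.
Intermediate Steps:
X(d) = (16 + d)/(1 + d)
3505/X(-14) = 3505/(((16 - 14)/(1 - 14))) = 3505/((2/(-13))) = 3505/((-1/13*2)) = 3505/(-2/13) = 3505*(-13/2) = -45565/2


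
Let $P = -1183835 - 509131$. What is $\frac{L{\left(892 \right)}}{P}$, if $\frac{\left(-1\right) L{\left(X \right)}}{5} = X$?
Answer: $\frac{2230}{846483} \approx 0.0026344$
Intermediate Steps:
$L{\left(X \right)} = - 5 X$
$P = -1692966$
$\frac{L{\left(892 \right)}}{P} = \frac{\left(-5\right) 892}{-1692966} = \left(-4460\right) \left(- \frac{1}{1692966}\right) = \frac{2230}{846483}$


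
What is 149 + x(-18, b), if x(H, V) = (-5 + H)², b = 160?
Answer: 678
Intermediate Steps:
149 + x(-18, b) = 149 + (-5 - 18)² = 149 + (-23)² = 149 + 529 = 678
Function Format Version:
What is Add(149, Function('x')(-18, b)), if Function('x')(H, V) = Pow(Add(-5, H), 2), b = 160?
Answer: 678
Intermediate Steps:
Add(149, Function('x')(-18, b)) = Add(149, Pow(Add(-5, -18), 2)) = Add(149, Pow(-23, 2)) = Add(149, 529) = 678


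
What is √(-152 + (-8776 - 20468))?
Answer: 2*I*√7349 ≈ 171.45*I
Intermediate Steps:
√(-152 + (-8776 - 20468)) = √(-152 - 29244) = √(-29396) = 2*I*√7349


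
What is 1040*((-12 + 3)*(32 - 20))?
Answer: -112320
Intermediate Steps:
1040*((-12 + 3)*(32 - 20)) = 1040*(-9*12) = 1040*(-108) = -112320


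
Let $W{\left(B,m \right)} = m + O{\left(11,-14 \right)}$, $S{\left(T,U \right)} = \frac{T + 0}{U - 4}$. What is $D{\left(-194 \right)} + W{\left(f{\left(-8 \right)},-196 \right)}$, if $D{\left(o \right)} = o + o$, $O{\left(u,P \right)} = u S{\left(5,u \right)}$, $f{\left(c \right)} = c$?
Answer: $- \frac{4033}{7} \approx -576.14$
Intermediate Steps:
$S{\left(T,U \right)} = \frac{T}{-4 + U}$
$O{\left(u,P \right)} = \frac{5 u}{-4 + u}$ ($O{\left(u,P \right)} = u \frac{5}{-4 + u} = \frac{5 u}{-4 + u}$)
$W{\left(B,m \right)} = \frac{55}{7} + m$ ($W{\left(B,m \right)} = m + 5 \cdot 11 \frac{1}{-4 + 11} = m + 5 \cdot 11 \cdot \frac{1}{7} = m + \frac{55}{7} = \frac{55}{7} + m$)
$D{\left(o \right)} = 2 o$
$D{\left(-194 \right)} + W{\left(f{\left(-8 \right)},-196 \right)} = 2 \left(-194\right) + \left(\frac{55}{7} - 196\right) = -388 - \frac{1317}{7} = - \frac{4033}{7}$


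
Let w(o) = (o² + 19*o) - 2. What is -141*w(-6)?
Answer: 11280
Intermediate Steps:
w(o) = -2 + o² + 19*o
-141*w(-6) = -141*(-2 + (-6)² + 19*(-6)) = -141*(-2 + 36 - 114) = -141*(-80) = 11280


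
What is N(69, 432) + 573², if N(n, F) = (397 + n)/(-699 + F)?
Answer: 87663377/267 ≈ 3.2833e+5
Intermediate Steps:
N(n, F) = (397 + n)/(-699 + F)
N(69, 432) + 573² = (397 + 69)/(-699 + 432) + 573² = 466/(-267) + 328329 = -1/267*466 + 328329 = -466/267 + 328329 = 87663377/267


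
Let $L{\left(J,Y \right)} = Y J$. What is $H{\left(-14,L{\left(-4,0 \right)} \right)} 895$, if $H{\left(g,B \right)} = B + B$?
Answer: $0$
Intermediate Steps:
$L{\left(J,Y \right)} = J Y$
$H{\left(g,B \right)} = 2 B$
$H{\left(-14,L{\left(-4,0 \right)} \right)} 895 = 2 \left(\left(-4\right) 0\right) 895 = 2 \cdot 0 \cdot 895 = 0 \cdot 895 = 0$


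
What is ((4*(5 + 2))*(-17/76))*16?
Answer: -1904/19 ≈ -100.21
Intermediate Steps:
((4*(5 + 2))*(-17/76))*16 = ((4*7)*(-17*1/76))*16 = (28*(-17/76))*16 = -119/19*16 = -1904/19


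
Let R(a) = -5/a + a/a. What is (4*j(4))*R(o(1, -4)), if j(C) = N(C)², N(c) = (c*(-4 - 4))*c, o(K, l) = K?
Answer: -262144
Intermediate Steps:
N(c) = -8*c² (N(c) = (c*(-8))*c = (-8*c)*c = -8*c²)
j(C) = 64*C⁴ (j(C) = (-8*C²)² = 64*C⁴)
R(a) = 1 - 5/a (R(a) = -5/a + 1 = 1 - 5/a)
(4*j(4))*R(o(1, -4)) = (4*(64*4⁴))*((-5 + 1)/1) = (4*(64*256))*(1*(-4)) = (4*16384)*(-4) = 65536*(-4) = -262144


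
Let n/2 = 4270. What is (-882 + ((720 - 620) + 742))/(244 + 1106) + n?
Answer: 1152896/135 ≈ 8540.0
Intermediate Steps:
n = 8540 (n = 2*4270 = 8540)
(-882 + ((720 - 620) + 742))/(244 + 1106) + n = (-882 + ((720 - 620) + 742))/(244 + 1106) + 8540 = (-882 + (100 + 742))/1350 + 8540 = (-882 + 842)*(1/1350) + 8540 = -40*1/1350 + 8540 = -4/135 + 8540 = 1152896/135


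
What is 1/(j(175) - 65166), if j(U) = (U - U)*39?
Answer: -1/65166 ≈ -1.5345e-5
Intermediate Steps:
j(U) = 0 (j(U) = 0*39 = 0)
1/(j(175) - 65166) = 1/(0 - 65166) = 1/(-65166) = -1/65166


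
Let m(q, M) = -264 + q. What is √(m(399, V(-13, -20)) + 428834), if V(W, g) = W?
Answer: √428969 ≈ 654.96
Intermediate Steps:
√(m(399, V(-13, -20)) + 428834) = √((-264 + 399) + 428834) = √(135 + 428834) = √428969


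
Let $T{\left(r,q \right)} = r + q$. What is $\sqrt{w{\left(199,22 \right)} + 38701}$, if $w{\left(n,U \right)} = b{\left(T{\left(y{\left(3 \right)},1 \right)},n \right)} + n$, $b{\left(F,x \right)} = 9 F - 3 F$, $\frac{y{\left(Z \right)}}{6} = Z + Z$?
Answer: $\sqrt{39122} \approx 197.79$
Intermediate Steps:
$y{\left(Z \right)} = 12 Z$ ($y{\left(Z \right)} = 6 \left(Z + Z\right) = 6 \cdot 2 Z = 12 Z$)
$T{\left(r,q \right)} = q + r$
$b{\left(F,x \right)} = 6 F$
$w{\left(n,U \right)} = 222 + n$ ($w{\left(n,U \right)} = 6 \left(1 + 12 \cdot 3\right) + n = 6 \left(1 + 36\right) + n = 6 \cdot 37 + n = 222 + n$)
$\sqrt{w{\left(199,22 \right)} + 38701} = \sqrt{\left(222 + 199\right) + 38701} = \sqrt{421 + 38701} = \sqrt{39122}$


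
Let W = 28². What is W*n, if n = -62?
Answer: -48608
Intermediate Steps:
W = 784
W*n = 784*(-62) = -48608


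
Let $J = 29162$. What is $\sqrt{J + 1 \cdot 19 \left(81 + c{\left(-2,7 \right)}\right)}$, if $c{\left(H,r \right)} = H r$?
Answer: $\sqrt{30435} \approx 174.46$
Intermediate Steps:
$\sqrt{J + 1 \cdot 19 \left(81 + c{\left(-2,7 \right)}\right)} = \sqrt{29162 + 1 \cdot 19 \left(81 - 14\right)} = \sqrt{29162 + 19 \left(81 - 14\right)} = \sqrt{29162 + 19 \cdot 67} = \sqrt{29162 + 1273} = \sqrt{30435}$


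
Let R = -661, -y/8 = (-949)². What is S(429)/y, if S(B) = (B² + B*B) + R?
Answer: -367421/7204808 ≈ -0.050997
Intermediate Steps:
y = -7204808 (y = -8*(-949)² = -8*900601 = -7204808)
S(B) = -661 + 2*B² (S(B) = (B² + B*B) - 661 = (B² + B²) - 661 = 2*B² - 661 = -661 + 2*B²)
S(429)/y = (-661 + 2*429²)/(-7204808) = (-661 + 2*184041)*(-1/7204808) = (-661 + 368082)*(-1/7204808) = 367421*(-1/7204808) = -367421/7204808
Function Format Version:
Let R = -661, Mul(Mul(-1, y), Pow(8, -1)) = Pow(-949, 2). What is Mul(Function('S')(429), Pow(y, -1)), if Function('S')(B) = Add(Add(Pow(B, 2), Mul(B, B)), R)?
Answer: Rational(-367421, 7204808) ≈ -0.050997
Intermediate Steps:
y = -7204808 (y = Mul(-8, Pow(-949, 2)) = Mul(-8, 900601) = -7204808)
Function('S')(B) = Add(-661, Mul(2, Pow(B, 2))) (Function('S')(B) = Add(Add(Pow(B, 2), Mul(B, B)), -661) = Add(Add(Pow(B, 2), Pow(B, 2)), -661) = Add(Mul(2, Pow(B, 2)), -661) = Add(-661, Mul(2, Pow(B, 2))))
Mul(Function('S')(429), Pow(y, -1)) = Mul(Add(-661, Mul(2, Pow(429, 2))), Pow(-7204808, -1)) = Mul(Add(-661, Mul(2, 184041)), Rational(-1, 7204808)) = Mul(Add(-661, 368082), Rational(-1, 7204808)) = Mul(367421, Rational(-1, 7204808)) = Rational(-367421, 7204808)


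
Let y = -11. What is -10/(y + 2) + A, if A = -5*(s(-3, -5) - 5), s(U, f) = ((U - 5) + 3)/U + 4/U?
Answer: 220/9 ≈ 24.444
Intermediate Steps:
s(U, f) = 4/U + (-2 + U)/U (s(U, f) = ((-5 + U) + 3)/U + 4/U = (-2 + U)/U + 4/U = 4/U + (-2 + U)/U)
A = 70/3 (A = -5*((2 - 3)/(-3) - 5) = -5*(-1/3*(-1) - 5) = -5*(1/3 - 5) = -5*(-14/3) = 70/3 ≈ 23.333)
-10/(y + 2) + A = -10/(-11 + 2) + 70/3 = -10/(-9) + 70/3 = -1/9*(-10) + 70/3 = 10/9 + 70/3 = 220/9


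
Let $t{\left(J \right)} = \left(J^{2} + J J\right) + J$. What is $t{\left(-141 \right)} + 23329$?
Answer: $62950$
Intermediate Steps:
$t{\left(J \right)} = J + 2 J^{2}$ ($t{\left(J \right)} = \left(J^{2} + J^{2}\right) + J = 2 J^{2} + J = J + 2 J^{2}$)
$t{\left(-141 \right)} + 23329 = - 141 \left(1 + 2 \left(-141\right)\right) + 23329 = - 141 \left(1 - 282\right) + 23329 = \left(-141\right) \left(-281\right) + 23329 = 39621 + 23329 = 62950$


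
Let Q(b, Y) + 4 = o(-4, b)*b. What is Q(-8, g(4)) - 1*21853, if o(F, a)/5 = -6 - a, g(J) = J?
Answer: -21937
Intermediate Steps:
o(F, a) = -30 - 5*a (o(F, a) = 5*(-6 - a) = -30 - 5*a)
Q(b, Y) = -4 + b*(-30 - 5*b) (Q(b, Y) = -4 + (-30 - 5*b)*b = -4 + b*(-30 - 5*b))
Q(-8, g(4)) - 1*21853 = (-4 - 5*(-8)*(6 - 8)) - 1*21853 = (-4 - 5*(-8)*(-2)) - 21853 = (-4 - 80) - 21853 = -84 - 21853 = -21937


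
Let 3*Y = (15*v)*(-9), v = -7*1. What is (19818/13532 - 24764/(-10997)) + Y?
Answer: 23714318627/74405702 ≈ 318.72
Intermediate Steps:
v = -7
Y = 315 (Y = ((15*(-7))*(-9))/3 = (-105*(-9))/3 = (1/3)*945 = 315)
(19818/13532 - 24764/(-10997)) + Y = (19818/13532 - 24764/(-10997)) + 315 = (19818*(1/13532) - 24764*(-1/10997)) + 315 = (9909/6766 + 24764/10997) + 315 = 276522497/74405702 + 315 = 23714318627/74405702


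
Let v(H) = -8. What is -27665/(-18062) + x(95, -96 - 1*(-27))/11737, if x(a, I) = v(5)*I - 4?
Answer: 30418371/19272154 ≈ 1.5784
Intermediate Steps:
x(a, I) = -4 - 8*I (x(a, I) = -8*I - 4 = -4 - 8*I)
-27665/(-18062) + x(95, -96 - 1*(-27))/11737 = -27665/(-18062) + (-4 - 8*(-96 - 1*(-27)))/11737 = -27665*(-1/18062) + (-4 - 8*(-96 + 27))*(1/11737) = 2515/1642 + (-4 - 8*(-69))*(1/11737) = 2515/1642 + (-4 + 552)*(1/11737) = 2515/1642 + 548*(1/11737) = 2515/1642 + 548/11737 = 30418371/19272154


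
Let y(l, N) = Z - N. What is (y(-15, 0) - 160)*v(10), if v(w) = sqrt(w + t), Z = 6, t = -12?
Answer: -154*I*sqrt(2) ≈ -217.79*I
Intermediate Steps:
v(w) = sqrt(-12 + w) (v(w) = sqrt(w - 12) = sqrt(-12 + w))
y(l, N) = 6 - N
(y(-15, 0) - 160)*v(10) = ((6 - 1*0) - 160)*sqrt(-12 + 10) = ((6 + 0) - 160)*sqrt(-2) = (6 - 160)*(I*sqrt(2)) = -154*I*sqrt(2)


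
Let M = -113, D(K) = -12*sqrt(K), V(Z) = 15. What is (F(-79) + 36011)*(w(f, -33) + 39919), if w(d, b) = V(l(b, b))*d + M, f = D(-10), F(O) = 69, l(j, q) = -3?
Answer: 1436200480 - 6494400*I*sqrt(10) ≈ 1.4362e+9 - 2.0537e+7*I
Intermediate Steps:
f = -12*I*sqrt(10) ≈ -37.947*I
w(d, b) = -113 + 15*d (w(d, b) = 15*d - 113 = -113 + 15*d)
(F(-79) + 36011)*(w(f, -33) + 39919) = (69 + 36011)*((-113 + 15*(-12*I*sqrt(10))) + 39919) = 36080*((-113 - 180*I*sqrt(10)) + 39919) = 36080*(39806 - 180*I*sqrt(10)) = 1436200480 - 6494400*I*sqrt(10)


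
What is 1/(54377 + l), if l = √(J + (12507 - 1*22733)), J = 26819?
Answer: 54377/2956841536 - √16593/2956841536 ≈ 1.8347e-5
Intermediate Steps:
l = √16593 (l = √(26819 + (12507 - 1*22733)) = √(26819 + (12507 - 22733)) = √(26819 - 10226) = √16593 ≈ 128.81)
1/(54377 + l) = 1/(54377 + √16593)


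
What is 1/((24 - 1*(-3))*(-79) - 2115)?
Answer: -1/4248 ≈ -0.00023540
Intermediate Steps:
1/((24 - 1*(-3))*(-79) - 2115) = 1/((24 + 3)*(-79) - 2115) = 1/(27*(-79) - 2115) = 1/(-2133 - 2115) = 1/(-4248) = -1/4248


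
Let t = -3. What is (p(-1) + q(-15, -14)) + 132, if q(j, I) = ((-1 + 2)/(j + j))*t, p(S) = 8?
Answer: 1401/10 ≈ 140.10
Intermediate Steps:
q(j, I) = -3/(2*j) (q(j, I) = ((-1 + 2)/(j + j))*(-3) = (1/(2*j))*(-3) = -3/(2*j))
(p(-1) + q(-15, -14)) + 132 = (8 - 3/2/(-15)) + 132 = (8 - 3/2*(-1/15)) + 132 = (8 + ⅒) + 132 = 81/10 + 132 = 1401/10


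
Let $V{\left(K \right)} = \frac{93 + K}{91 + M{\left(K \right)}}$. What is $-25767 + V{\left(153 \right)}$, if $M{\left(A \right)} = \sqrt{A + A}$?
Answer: $- \frac{205469439}{7975} - \frac{738 \sqrt{34}}{7975} \approx -25765.0$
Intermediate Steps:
$M{\left(A \right)} = \sqrt{2} \sqrt{A}$ ($M{\left(A \right)} = \sqrt{2 A} = \sqrt{2} \sqrt{A}$)
$V{\left(K \right)} = \frac{93 + K}{91 + \sqrt{2} \sqrt{K}}$
$-25767 + V{\left(153 \right)} = -25767 + \frac{93 + 153}{91 + \sqrt{2} \sqrt{153}} = -25767 + \frac{1}{91 + \sqrt{2} \cdot 3 \sqrt{17}} \cdot 246 = -25767 + \frac{1}{91 + 3 \sqrt{34}} \cdot 246 = -25767 + \frac{246}{91 + 3 \sqrt{34}}$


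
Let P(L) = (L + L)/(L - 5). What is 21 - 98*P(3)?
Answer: 315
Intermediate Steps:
P(L) = 2*L/(-5 + L) (P(L) = (2*L)/(-5 + L) = 2*L/(-5 + L))
21 - 98*P(3) = 21 - 196*3/(-5 + 3) = 21 - 196*3/(-2) = 21 - 196*3*(-1)/2 = 21 - 98*(-3) = 21 + 294 = 315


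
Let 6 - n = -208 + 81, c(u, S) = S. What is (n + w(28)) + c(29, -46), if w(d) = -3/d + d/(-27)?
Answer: 64907/756 ≈ 85.856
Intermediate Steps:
n = 133 (n = 6 - (-208 + 81) = 6 - 1*(-127) = 6 + 127 = 133)
w(d) = -3/d - d/27 (w(d) = -3/d + d*(-1/27) = -3/d - d/27)
(n + w(28)) + c(29, -46) = (133 + (-3/28 - 1/27*28)) - 46 = (133 + (-3*1/28 - 28/27)) - 46 = (133 + (-3/28 - 28/27)) - 46 = (133 - 865/756) - 46 = 99683/756 - 46 = 64907/756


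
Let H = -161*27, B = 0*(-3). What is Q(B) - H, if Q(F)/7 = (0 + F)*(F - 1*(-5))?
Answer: 4347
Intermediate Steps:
B = 0
Q(F) = 7*F*(5 + F) (Q(F) = 7*((0 + F)*(F - 1*(-5))) = 7*(F*(F + 5)) = 7*(F*(5 + F)) = 7*F*(5 + F))
H = -4347
Q(B) - H = 7*0*(5 + 0) - 1*(-4347) = 7*0*5 + 4347 = 0 + 4347 = 4347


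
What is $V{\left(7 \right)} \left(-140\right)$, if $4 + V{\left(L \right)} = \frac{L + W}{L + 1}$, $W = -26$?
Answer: $\frac{1785}{2} \approx 892.5$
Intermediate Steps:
$V{\left(L \right)} = -4 + \frac{-26 + L}{1 + L}$ ($V{\left(L \right)} = -4 + \frac{L - 26}{L + 1} = -4 + \frac{-26 + L}{1 + L}$)
$V{\left(7 \right)} \left(-140\right) = \frac{3 \left(-10 - 7\right)}{1 + 7} \left(-140\right) = \frac{3 \left(-10 - 7\right)}{8} \left(-140\right) = 3 \cdot \frac{1}{8} \left(-17\right) \left(-140\right) = \left(- \frac{51}{8}\right) \left(-140\right) = \frac{1785}{2}$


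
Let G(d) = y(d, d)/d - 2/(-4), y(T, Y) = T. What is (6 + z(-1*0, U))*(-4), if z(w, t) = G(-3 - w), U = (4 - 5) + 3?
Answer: -30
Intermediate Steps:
U = 2 (U = -1 + 3 = 2)
G(d) = 3/2 (G(d) = d/d - 2/(-4) = 1 - 2*(-¼) = 1 + ½ = 3/2)
z(w, t) = 3/2
(6 + z(-1*0, U))*(-4) = (6 + 3/2)*(-4) = (15/2)*(-4) = -30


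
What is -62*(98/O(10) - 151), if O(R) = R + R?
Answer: 45291/5 ≈ 9058.2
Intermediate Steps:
O(R) = 2*R
-62*(98/O(10) - 151) = -62*(98/((2*10)) - 151) = -62*(98/20 - 151) = -62*(98*(1/20) - 151) = -62*(49/10 - 151) = -62*(-1461/10) = 45291/5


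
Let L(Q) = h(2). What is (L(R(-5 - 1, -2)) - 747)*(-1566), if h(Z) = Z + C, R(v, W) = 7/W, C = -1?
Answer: 1168236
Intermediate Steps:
h(Z) = -1 + Z (h(Z) = Z - 1 = -1 + Z)
L(Q) = 1 (L(Q) = -1 + 2 = 1)
(L(R(-5 - 1, -2)) - 747)*(-1566) = (1 - 747)*(-1566) = -746*(-1566) = 1168236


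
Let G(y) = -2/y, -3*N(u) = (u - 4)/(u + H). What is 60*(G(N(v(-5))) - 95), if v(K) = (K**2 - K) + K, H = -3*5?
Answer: -38700/7 ≈ -5528.6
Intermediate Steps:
H = -15
v(K) = K**2
N(u) = -(-4 + u)/(3*(-15 + u)) (N(u) = -(u - 4)/(3*(u - 15)) = -(-4 + u)/(3*(-15 + u)))
60*(G(N(v(-5))) - 95) = 60*(-2*3*(-15 + (-5)**2)/(4 - 1*(-5)**2) - 95) = 60*(-2*3*(-15 + 25)/(4 - 1*25) - 95) = 60*(-2*30/(4 - 25) - 95) = 60*(-2/((1/3)*(1/10)*(-21)) - 95) = 60*(-2/(-7/10) - 95) = 60*(-2*(-10/7) - 95) = 60*(20/7 - 95) = 60*(-645/7) = -38700/7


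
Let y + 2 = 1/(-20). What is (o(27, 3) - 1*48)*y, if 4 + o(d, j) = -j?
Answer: 451/4 ≈ 112.75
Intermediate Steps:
o(d, j) = -4 - j
y = -41/20 (y = -2 + 1/(-20) = -2 - 1/20 = -41/20 ≈ -2.0500)
(o(27, 3) - 1*48)*y = ((-4 - 1*3) - 1*48)*(-41/20) = ((-4 - 3) - 48)*(-41/20) = (-7 - 48)*(-41/20) = -55*(-41/20) = 451/4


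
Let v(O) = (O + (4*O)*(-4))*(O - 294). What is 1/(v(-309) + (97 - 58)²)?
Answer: -1/2793384 ≈ -3.5799e-7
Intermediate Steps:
v(O) = -15*O*(-294 + O) (v(O) = (O - 16*O)*(-294 + O) = (-15*O)*(-294 + O) = -15*O*(-294 + O))
1/(v(-309) + (97 - 58)²) = 1/(15*(-309)*(294 - 1*(-309)) + (97 - 58)²) = 1/(15*(-309)*(294 + 309) + 39²) = 1/(15*(-309)*603 + 1521) = 1/(-2794905 + 1521) = 1/(-2793384) = -1/2793384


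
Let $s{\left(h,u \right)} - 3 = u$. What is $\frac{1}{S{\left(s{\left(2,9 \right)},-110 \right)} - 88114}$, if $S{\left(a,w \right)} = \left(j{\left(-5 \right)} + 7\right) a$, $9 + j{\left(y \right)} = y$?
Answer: $- \frac{1}{88198} \approx -1.1338 \cdot 10^{-5}$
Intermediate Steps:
$j{\left(y \right)} = -9 + y$
$s{\left(h,u \right)} = 3 + u$
$S{\left(a,w \right)} = - 7 a$ ($S{\left(a,w \right)} = \left(\left(-9 - 5\right) + 7\right) a = \left(-14 + 7\right) a = - 7 a$)
$\frac{1}{S{\left(s{\left(2,9 \right)},-110 \right)} - 88114} = \frac{1}{- 7 \left(3 + 9\right) - 88114} = \frac{1}{\left(-7\right) 12 - 88114} = \frac{1}{-84 - 88114} = \frac{1}{-88198} = - \frac{1}{88198}$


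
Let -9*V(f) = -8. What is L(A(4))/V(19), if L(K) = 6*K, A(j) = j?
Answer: 27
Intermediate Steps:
V(f) = 8/9 (V(f) = -1/9*(-8) = 8/9)
L(A(4))/V(19) = (6*4)/(8/9) = 24*(9/8) = 27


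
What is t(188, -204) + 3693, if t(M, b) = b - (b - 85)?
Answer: 3778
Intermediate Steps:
t(M, b) = 85 (t(M, b) = b - (-85 + b) = b + (85 - b) = 85)
t(188, -204) + 3693 = 85 + 3693 = 3778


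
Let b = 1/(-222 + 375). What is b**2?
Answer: 1/23409 ≈ 4.2719e-5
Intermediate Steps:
b = 1/153 ≈ 0.0065359
b**2 = (1/153)**2 = 1/23409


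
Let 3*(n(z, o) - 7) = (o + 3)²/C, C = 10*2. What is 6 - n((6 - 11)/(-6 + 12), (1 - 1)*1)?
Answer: -23/20 ≈ -1.1500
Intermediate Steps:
C = 20
n(z, o) = 7 + (3 + o)²/60 (n(z, o) = 7 + ((o + 3)²/20)/3 = 7 + ((3 + o)²*(1/20))/3 = 7 + ((3 + o)²/20)/3 = 7 + (3 + o)²/60)
6 - n((6 - 11)/(-6 + 12), (1 - 1)*1) = 6 - (7 + (3 + (1 - 1)*1)²/60) = 6 - (7 + (3 + 0*1)²/60) = 6 - (7 + (3 + 0)²/60) = 6 - (7 + (1/60)*3²) = 6 - (7 + (1/60)*9) = 6 - (7 + 3/20) = 6 - 1*143/20 = 6 - 143/20 = -23/20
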